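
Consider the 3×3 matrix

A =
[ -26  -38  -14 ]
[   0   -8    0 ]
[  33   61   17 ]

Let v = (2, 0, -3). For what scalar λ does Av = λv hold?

-5

Compute Av: A·(2, 0, -3) = (-10, 0, 15).
Since Av = λv, compare component 1: -10 = λ·2, so λ = -5.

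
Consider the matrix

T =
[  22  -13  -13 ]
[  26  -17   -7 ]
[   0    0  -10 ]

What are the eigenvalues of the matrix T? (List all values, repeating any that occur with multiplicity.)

Set up det(λI - T) = 0.
Expanding along the first row, p(λ) = λ^3 + 5λ^2 - 86λ - 360.
Rational-root test: λ = -4 gives p(-4) = 0.
Dividing by (λ + 4) leaves λ^2 + λ - 90.
The quadratic factors as (λ + 10)·(λ - 9).
Eigenvalues: -10, -4, 9.

-10, -4, 9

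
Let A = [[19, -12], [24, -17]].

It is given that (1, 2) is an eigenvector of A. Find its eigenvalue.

Compute Av: A·(1, 2) = (-5, -10).
Since Av = λv, compare component 1: -5 = λ·1, so λ = -5.

-5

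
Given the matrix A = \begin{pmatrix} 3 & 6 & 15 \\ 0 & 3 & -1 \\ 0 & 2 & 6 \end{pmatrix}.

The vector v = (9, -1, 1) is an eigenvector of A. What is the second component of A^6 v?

First find the eigenvalue: Av = (36, -4, 4) = 4·(9, -1, 1), so λ = 4.
Then A^6 v = λ^6·v = 4^6·(9, -1, 1) = 4096·(9, -1, 1) = (36864, -4096, 4096).

-4096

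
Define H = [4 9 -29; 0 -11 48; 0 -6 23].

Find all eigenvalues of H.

Set up det(λI - H) = 0.
Expanding along the first row, p(λ) = λ^3 - 16λ^2 + 83λ - 140.
Try λ = 4: p(4) = 0, so 4 is a root.
Dividing by (λ - 4) leaves λ^2 - 12λ + 35.
The quadratic factors as (λ - 5)·(λ - 7).
Eigenvalues: 4, 5, 7.

4, 5, 7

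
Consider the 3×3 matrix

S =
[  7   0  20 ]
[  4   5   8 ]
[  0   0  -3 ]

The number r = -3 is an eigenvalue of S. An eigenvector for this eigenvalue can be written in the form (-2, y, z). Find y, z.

We need (S + 3I)v = 0.
S + 3I = [[10, 0, 20], [4, 8, 8], [0, 0, 0]].
Row 1: (10)·-2 + (0)·y + (20)·z = 0
Row 2: (4)·-2 + (8)·y + (8)·z = 0
Row 3: (0)·-2 + (0)·y + (0)·z = 0
Solving gives y = 0, z = 1.
Check: S·(-2, 0, 1) = (6, 0, -3) = -3·(-2, 0, 1).

0, 1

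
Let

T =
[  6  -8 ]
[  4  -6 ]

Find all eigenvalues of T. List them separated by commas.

-2, 2

det(T - lambda·I) = (6 - lambda)(-6 - lambda) - (-8)·(4) = lambda^2 - 4.
This factors as (lambda + 2)·(lambda - 2) = 0.
Eigenvalues: -2, 2.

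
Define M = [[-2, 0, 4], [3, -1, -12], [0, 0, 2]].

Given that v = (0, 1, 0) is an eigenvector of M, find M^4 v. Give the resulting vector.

(0, 1, 0)

First find the eigenvalue: Mv = (0, -1, 0) = -1·(0, 1, 0), so λ = -1.
Then M^4 v = λ^4·v = (-1)^4·(0, 1, 0) = 1·(0, 1, 0) = (0, 1, 0).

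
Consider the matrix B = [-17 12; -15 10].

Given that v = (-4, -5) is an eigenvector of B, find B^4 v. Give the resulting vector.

(-64, -80)

First find the eigenvalue: Bv = (8, 10) = -2·(-4, -5), so λ = -2.
Then B^4 v = λ^4·v = (-2)^4·(-4, -5) = 16·(-4, -5) = (-64, -80).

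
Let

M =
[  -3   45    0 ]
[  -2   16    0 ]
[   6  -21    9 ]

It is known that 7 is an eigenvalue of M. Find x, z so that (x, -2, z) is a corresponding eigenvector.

We need (M - 7I)v = 0.
M - 7I = [[-10, 45, 0], [-2, 9, 0], [6, -21, 2]].
Row 1: (-10)·x + (45)·-2 + (0)·z = 0
Row 2: (-2)·x + (9)·-2 + (0)·z = 0
Row 3: (6)·x + (-21)·-2 + (2)·z = 0
Solving gives x = -9, z = 6.
Check: M·(-9, -2, 6) = (-63, -14, 42) = 7·(-9, -2, 6).

-9, 6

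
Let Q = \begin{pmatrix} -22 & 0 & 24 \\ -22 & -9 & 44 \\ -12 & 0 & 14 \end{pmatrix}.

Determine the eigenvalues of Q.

-10, -9, 2

Compute the characteristic polynomial p(lambda) = det(lambda·I - Q).
Expanding the 3×3 determinant: p(lambda) = lambda^3 + 17·lambda^2 + 52·lambda - 180.
Try lambda = 2: p(2) = 0, so 2 is a root.
Factor out (lambda - 2): p(lambda) = (lambda - 2)·(lambda^2 + 19·lambda + 90).
The quadratic factors as (lambda + 10)·(lambda + 9).
Eigenvalues: -10, -9, 2.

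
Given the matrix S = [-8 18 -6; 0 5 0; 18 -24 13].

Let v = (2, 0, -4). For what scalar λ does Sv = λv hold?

Compute Sv: S·(2, 0, -4) = (8, 0, -16).
Since Sv = λv, compare component 1: 8 = λ·2, so λ = 4.

4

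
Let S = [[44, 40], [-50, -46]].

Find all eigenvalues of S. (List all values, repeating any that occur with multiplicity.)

det(S - sI) = (44 - s)(-46 - s) - (40)·(-50) = s^2 + 2s - 24.
This factors as (s + 6)·(s - 4) = 0.
Eigenvalues: -6, 4.

-6, 4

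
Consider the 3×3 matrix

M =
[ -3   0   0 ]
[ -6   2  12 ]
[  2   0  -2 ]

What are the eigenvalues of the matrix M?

-3, -2, 2

The characteristic polynomial is p(lambda) = det(lambda·I - M).
Expanding along the first row, p(lambda) = lambda^3 + 3·lambda^2 - 4·lambda - 12.
Try lambda = -3: p(-3) = 0, so -3 is a root.
Dividing by (lambda + 3) leaves lambda^2 - 4.
The quadratic factors as (lambda + 2)·(lambda - 2).
Eigenvalues: -3, -2, 2.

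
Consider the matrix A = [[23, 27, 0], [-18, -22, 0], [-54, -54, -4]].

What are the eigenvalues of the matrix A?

-4, -4, 5

The characteristic polynomial is p(λ) = det(λI - A).
Cofactor expansion gives p(λ) = λ^3 + 3λ^2 - 24λ - 80.
Rational-root test: λ = -4 gives p(-4) = 0.
Dividing by (λ + 4) leaves λ^2 - λ - 20.
The quadratic factors as (λ + 4)·(λ - 5).
Eigenvalues: -4, -4, 5.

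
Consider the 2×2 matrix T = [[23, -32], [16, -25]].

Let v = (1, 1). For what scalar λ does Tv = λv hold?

Compute Tv: T·(1, 1) = (-9, -9).
Since Tv = λv, compare component 1: -9 = λ·1, so λ = -9.

-9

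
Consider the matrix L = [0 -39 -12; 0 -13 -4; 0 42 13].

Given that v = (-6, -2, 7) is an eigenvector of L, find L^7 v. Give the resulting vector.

First find the eigenvalue: Lv = (-6, -2, 7) = 1·(-6, -2, 7), so λ = 1.
Then L^7 v = λ^7·v = 1^7·(-6, -2, 7) = 1·(-6, -2, 7) = (-6, -2, 7).

(-6, -2, 7)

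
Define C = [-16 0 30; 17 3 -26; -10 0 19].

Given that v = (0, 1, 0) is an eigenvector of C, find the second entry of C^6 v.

729

First find the eigenvalue: Cv = (0, 3, 0) = 3·(0, 1, 0), so λ = 3.
Then C^6 v = λ^6·v = 3^6·(0, 1, 0) = 729·(0, 1, 0) = (0, 729, 0).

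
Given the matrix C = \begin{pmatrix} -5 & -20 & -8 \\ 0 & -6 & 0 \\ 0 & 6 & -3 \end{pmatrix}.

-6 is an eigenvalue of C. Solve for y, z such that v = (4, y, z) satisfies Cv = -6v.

We need (C + 6I)v = 0.
C + 6I = [[1, -20, -8], [0, 0, 0], [0, 6, 3]].
Row 1: (1)·4 + (-20)·y + (-8)·z = 0
Row 2: (0)·4 + (0)·y + (0)·z = 0
Row 3: (0)·4 + (6)·y + (3)·z = 0
Solving gives y = 1, z = -2.
Check: C·(4, 1, -2) = (-24, -6, 12) = -6·(4, 1, -2).

1, -2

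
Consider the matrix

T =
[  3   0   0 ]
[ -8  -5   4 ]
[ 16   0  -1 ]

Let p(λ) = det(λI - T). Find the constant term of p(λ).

-15

p(λ) = λ^3 + 3λ^2 - 13λ - 15.
The constant term is -15.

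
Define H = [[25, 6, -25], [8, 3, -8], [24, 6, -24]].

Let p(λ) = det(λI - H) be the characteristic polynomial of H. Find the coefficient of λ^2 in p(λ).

The coefficient of λ^2 of det(λI - H) is −trace(H).
trace(H) = (25) + (3) + (-24) = 4, so the coefficient is -4.

-4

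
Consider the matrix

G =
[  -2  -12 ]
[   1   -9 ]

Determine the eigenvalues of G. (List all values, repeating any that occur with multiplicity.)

-6, -5

det(G - μI) = (-2 - μ)(-9 - μ) - (-12)·(1) = μ^2 + 11μ + 30.
This factors as (μ + 6)·(μ + 5) = 0.
Eigenvalues: -6, -5.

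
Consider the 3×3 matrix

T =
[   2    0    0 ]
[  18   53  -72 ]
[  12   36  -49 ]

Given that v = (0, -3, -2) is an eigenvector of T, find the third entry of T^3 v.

-250

First find the eigenvalue: Tv = (0, -15, -10) = 5·(0, -3, -2), so λ = 5.
Then T^3 v = λ^3·v = 5^3·(0, -3, -2) = 125·(0, -3, -2) = (0, -375, -250).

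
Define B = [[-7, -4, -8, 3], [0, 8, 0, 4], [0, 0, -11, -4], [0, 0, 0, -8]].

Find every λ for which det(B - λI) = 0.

B is upper triangular, so its eigenvalues are the diagonal entries.
Diagonal: -7, 8, -11, -8.

-11, -8, -7, 8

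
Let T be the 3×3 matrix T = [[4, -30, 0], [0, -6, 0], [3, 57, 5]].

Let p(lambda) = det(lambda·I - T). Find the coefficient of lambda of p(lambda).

p(lambda) = lambda^3 - 3·lambda^2 - 34·lambda + 120.
The coefficient of lambda is -34.

-34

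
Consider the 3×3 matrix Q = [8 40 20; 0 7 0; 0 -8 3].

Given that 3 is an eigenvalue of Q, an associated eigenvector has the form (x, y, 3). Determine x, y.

-12, 0

We need (Q - 3I)v = 0.
Q - 3I = [[5, 40, 20], [0, 4, 0], [0, -8, 0]].
Row 1: (5)·x + (40)·y + (20)·3 = 0
Row 2: (0)·x + (4)·y + (0)·3 = 0
Row 3: (0)·x + (-8)·y + (0)·3 = 0
Solving gives x = -12, y = 0.
Check: Q·(-12, 0, 3) = (-36, 0, 9) = 3·(-12, 0, 3).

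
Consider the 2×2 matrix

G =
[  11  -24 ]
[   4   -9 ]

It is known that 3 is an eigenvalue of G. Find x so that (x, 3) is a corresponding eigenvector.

9

We need (G - 3I)v = 0.
G - 3I = [[8, -24], [4, -12]].
Row 1: (8)·x + (-24)·3 = 0
Row 2: (4)·x + (-12)·3 = 0
Solving gives x = 9.
Check: G·(9, 3) = (27, 9) = 3·(9, 3).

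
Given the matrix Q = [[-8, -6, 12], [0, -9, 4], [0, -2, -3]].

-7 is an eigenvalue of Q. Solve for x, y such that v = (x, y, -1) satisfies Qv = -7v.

We need (Q + 7I)v = 0.
Q + 7I = [[-1, -6, 12], [0, -2, 4], [0, -2, 4]].
Row 1: (-1)·x + (-6)·y + (12)·-1 = 0
Row 2: (0)·x + (-2)·y + (4)·-1 = 0
Row 3: (0)·x + (-2)·y + (4)·-1 = 0
Solving gives x = 0, y = -2.
Check: Q·(0, -2, -1) = (0, 14, 7) = -7·(0, -2, -1).

0, -2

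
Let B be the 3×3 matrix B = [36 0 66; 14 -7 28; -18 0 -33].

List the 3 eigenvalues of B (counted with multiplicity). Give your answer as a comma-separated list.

Set up det(lambda·I - B) = 0.
Expanding along the first row, p(lambda) = lambda^3 + 4·lambda^2 - 21·lambda.
Since p(-7) = 0, lambda = -7 is a root.
Factor out (lambda + 7): p(lambda) = (lambda + 7)·(lambda^2 - 3·lambda).
The quadratic factors as lambda·(lambda - 3).
Eigenvalues: -7, 0, 3.

-7, 0, 3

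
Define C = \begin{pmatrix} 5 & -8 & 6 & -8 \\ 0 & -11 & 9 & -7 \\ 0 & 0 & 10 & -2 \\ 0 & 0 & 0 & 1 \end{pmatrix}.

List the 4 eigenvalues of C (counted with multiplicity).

-11, 1, 5, 10

C is upper triangular, so its eigenvalues are the diagonal entries.
Diagonal: 5, -11, 10, 1.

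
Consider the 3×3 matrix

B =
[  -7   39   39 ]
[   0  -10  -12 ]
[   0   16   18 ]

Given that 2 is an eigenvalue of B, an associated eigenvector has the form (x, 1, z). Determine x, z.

We need (B - 2I)v = 0.
B - 2I = [[-9, 39, 39], [0, -12, -12], [0, 16, 16]].
Row 1: (-9)·x + (39)·1 + (39)·z = 0
Row 2: (0)·x + (-12)·1 + (-12)·z = 0
Row 3: (0)·x + (16)·1 + (16)·z = 0
Solving gives x = 0, z = -1.
Check: B·(0, 1, -1) = (0, 2, -2) = 2·(0, 1, -1).

0, -1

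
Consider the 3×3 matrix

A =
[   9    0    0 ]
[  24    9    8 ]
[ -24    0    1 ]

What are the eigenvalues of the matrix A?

The characteristic polynomial is p(t) = det(tI - A).
Expanding along the first row, p(t) = t^3 - 19t^2 + 99t - 81.
Since p(9) = 0, t = 9 is a root.
Dividing by (t - 9) leaves t^2 - 10t + 9.
The quadratic factors as (t - 1)·(t - 9).
Eigenvalues: 1, 9, 9.

1, 9, 9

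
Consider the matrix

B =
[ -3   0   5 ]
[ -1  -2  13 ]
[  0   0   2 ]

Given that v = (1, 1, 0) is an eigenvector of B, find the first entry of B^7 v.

-2187

First find the eigenvalue: Bv = (-3, -3, 0) = -3·(1, 1, 0), so λ = -3.
Then B^7 v = λ^7·v = (-3)^7·(1, 1, 0) = -2187·(1, 1, 0) = (-2187, -2187, 0).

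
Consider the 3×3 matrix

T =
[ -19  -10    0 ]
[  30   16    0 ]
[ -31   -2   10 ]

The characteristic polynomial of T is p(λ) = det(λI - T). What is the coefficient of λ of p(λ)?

p(λ) = λ^3 - 7λ^2 - 34λ + 40.
The coefficient of λ is -34.

-34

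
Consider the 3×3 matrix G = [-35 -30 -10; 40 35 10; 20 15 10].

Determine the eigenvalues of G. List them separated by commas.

0, 5, 5

The characteristic polynomial is p(r) = det(rI - G).
Expanding the 3×3 determinant: p(r) = r^3 - 10r^2 + 25r.
Try r = 5: p(5) = 0, so 5 is a root.
Dividing by (r - 5) leaves r^2 - 5r.
The quadratic factors as r·(r - 5).
Eigenvalues: 0, 5, 5.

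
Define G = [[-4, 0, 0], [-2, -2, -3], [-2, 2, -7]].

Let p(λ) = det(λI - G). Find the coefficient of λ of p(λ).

56

p(λ) = λ^3 + 13λ^2 + 56λ + 80.
The coefficient of λ is 56.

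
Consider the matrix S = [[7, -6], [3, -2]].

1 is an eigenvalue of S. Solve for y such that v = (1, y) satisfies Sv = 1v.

1

We need (S - 1I)v = 0.
S - 1I = [[6, -6], [3, -3]].
Row 1: (6)·1 + (-6)·y = 0
Row 2: (3)·1 + (-3)·y = 0
Solving gives y = 1.
Check: S·(1, 1) = (1, 1) = 1·(1, 1).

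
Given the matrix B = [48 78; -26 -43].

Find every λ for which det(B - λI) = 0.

-4, 9

det(B - lambda·I) = (48 - lambda)(-43 - lambda) - (78)·(-26) = lambda^2 - 5·lambda - 36.
This factors as (lambda + 4)·(lambda - 9) = 0.
Eigenvalues: -4, 9.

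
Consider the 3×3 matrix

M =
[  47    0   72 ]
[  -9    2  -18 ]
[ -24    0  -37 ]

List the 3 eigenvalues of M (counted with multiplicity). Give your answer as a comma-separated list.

Compute the characteristic polynomial p(lambda) = det(lambda·I - M).
Expanding the 3×3 determinant: p(lambda) = lambda^3 - 12·lambda^2 + 9·lambda + 22.
Since p(-1) = 0, lambda = -1 is a root.
Factor out (lambda + 1): p(lambda) = (lambda + 1)·(lambda^2 - 13·lambda + 22).
The quadratic factors as (lambda - 2)·(lambda - 11).
Eigenvalues: -1, 2, 11.

-1, 2, 11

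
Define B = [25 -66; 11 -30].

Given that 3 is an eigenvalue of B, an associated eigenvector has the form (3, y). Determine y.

We need (B - 3I)v = 0.
B - 3I = [[22, -66], [11, -33]].
Row 1: (22)·3 + (-66)·y = 0
Row 2: (11)·3 + (-33)·y = 0
Solving gives y = 1.
Check: B·(3, 1) = (9, 3) = 3·(3, 1).

1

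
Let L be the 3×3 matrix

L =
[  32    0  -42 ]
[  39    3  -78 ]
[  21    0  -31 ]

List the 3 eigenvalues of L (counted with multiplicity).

-10, 3, 11

Set up det(lambda·I - L) = 0.
Expanding the 3×3 determinant: p(lambda) = lambda^3 - 4·lambda^2 - 107·lambda + 330.
Since p(11) = 0, lambda = 11 is a root.
Dividing by (lambda - 11) leaves lambda^2 + 7·lambda - 30.
The quadratic factors as (lambda + 10)·(lambda - 3).
Eigenvalues: -10, 3, 11.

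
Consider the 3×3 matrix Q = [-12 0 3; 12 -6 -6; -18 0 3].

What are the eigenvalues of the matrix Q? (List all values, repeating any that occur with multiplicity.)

-6, -6, -3

Set up det(sI - Q) = 0.
Cofactor expansion gives p(s) = s^3 + 15s^2 + 72s + 108.
Try s = -6: p(-6) = 0, so -6 is a root.
Dividing by (s + 6) leaves s^2 + 9s + 18.
The quadratic factors as (s + 6)·(s + 3).
Eigenvalues: -6, -6, -3.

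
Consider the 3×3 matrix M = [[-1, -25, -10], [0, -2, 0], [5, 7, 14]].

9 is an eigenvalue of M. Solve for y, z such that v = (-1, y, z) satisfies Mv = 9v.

We need (M - 9I)v = 0.
M - 9I = [[-10, -25, -10], [0, -11, 0], [5, 7, 5]].
Row 1: (-10)·-1 + (-25)·y + (-10)·z = 0
Row 2: (0)·-1 + (-11)·y + (0)·z = 0
Row 3: (5)·-1 + (7)·y + (5)·z = 0
Solving gives y = 0, z = 1.
Check: M·(-1, 0, 1) = (-9, 0, 9) = 9·(-1, 0, 1).

0, 1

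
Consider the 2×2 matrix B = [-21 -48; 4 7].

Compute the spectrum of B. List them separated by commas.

det(B - tI) = (-21 - t)(7 - t) - (-48)·(4) = t^2 + 14t + 45.
This factors as (t + 9)·(t + 5) = 0.
Eigenvalues: -9, -5.

-9, -5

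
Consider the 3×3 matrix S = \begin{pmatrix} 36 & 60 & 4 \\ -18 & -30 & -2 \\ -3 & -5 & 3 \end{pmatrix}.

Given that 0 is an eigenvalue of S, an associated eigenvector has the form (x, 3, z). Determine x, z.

We need (S)v = 0.
S = [[36, 60, 4], [-18, -30, -2], [-3, -5, 3]].
Row 1: (36)·x + (60)·3 + (4)·z = 0
Row 2: (-18)·x + (-30)·3 + (-2)·z = 0
Row 3: (-3)·x + (-5)·3 + (3)·z = 0
Solving gives x = -5, z = 0.
Check: S·(-5, 3, 0) = (0, 0, 0) = 0·(-5, 3, 0).

-5, 0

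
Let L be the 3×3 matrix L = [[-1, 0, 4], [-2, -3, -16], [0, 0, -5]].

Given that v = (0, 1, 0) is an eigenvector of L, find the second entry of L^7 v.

-2187

First find the eigenvalue: Lv = (0, -3, 0) = -3·(0, 1, 0), so λ = -3.
Then L^7 v = λ^7·v = (-3)^7·(0, 1, 0) = -2187·(0, 1, 0) = (0, -2187, 0).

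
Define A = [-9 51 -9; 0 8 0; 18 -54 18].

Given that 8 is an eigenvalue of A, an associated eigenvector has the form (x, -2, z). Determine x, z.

-6, 0

We need (A - 8I)v = 0.
A - 8I = [[-17, 51, -9], [0, 0, 0], [18, -54, 10]].
Row 1: (-17)·x + (51)·-2 + (-9)·z = 0
Row 2: (0)·x + (0)·-2 + (0)·z = 0
Row 3: (18)·x + (-54)·-2 + (10)·z = 0
Solving gives x = -6, z = 0.
Check: A·(-6, -2, 0) = (-48, -16, 0) = 8·(-6, -2, 0).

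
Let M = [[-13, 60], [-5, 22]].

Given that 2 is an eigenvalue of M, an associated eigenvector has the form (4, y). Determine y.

1

We need (M - 2I)v = 0.
M - 2I = [[-15, 60], [-5, 20]].
Row 1: (-15)·4 + (60)·y = 0
Row 2: (-5)·4 + (20)·y = 0
Solving gives y = 1.
Check: M·(4, 1) = (8, 2) = 2·(4, 1).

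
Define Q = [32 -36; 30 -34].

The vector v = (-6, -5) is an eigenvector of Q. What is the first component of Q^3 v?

-48

First find the eigenvalue: Qv = (-12, -10) = 2·(-6, -5), so λ = 2.
Then Q^3 v = λ^3·v = 2^3·(-6, -5) = 8·(-6, -5) = (-48, -40).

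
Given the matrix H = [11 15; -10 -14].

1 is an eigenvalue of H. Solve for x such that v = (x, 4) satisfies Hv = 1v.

-6

We need (H - 1I)v = 0.
H - 1I = [[10, 15], [-10, -15]].
Row 1: (10)·x + (15)·4 = 0
Row 2: (-10)·x + (-15)·4 = 0
Solving gives x = -6.
Check: H·(-6, 4) = (-6, 4) = 1·(-6, 4).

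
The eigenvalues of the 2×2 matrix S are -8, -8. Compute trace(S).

-16

trace(S) is the sum of the eigenvalues: (-8) + (-8) = -16.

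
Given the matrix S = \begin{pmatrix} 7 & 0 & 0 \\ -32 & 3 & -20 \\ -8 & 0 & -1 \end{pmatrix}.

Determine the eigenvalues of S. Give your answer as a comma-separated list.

-1, 3, 7

Set up det(μI - S) = 0.
Expanding along the first row, p(μ) = μ^3 - 9μ^2 + 11μ + 21.
Since p(3) = 0, μ = 3 is a root.
Dividing by (μ - 3) leaves μ^2 - 6μ - 7.
The quadratic factors as (μ + 1)·(μ - 7).
Eigenvalues: -1, 3, 7.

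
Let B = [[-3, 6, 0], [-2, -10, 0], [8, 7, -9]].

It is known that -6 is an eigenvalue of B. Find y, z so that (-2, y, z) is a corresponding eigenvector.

1, -3

We need (B + 6I)v = 0.
B + 6I = [[3, 6, 0], [-2, -4, 0], [8, 7, -3]].
Row 1: (3)·-2 + (6)·y + (0)·z = 0
Row 2: (-2)·-2 + (-4)·y + (0)·z = 0
Row 3: (8)·-2 + (7)·y + (-3)·z = 0
Solving gives y = 1, z = -3.
Check: B·(-2, 1, -3) = (12, -6, 18) = -6·(-2, 1, -3).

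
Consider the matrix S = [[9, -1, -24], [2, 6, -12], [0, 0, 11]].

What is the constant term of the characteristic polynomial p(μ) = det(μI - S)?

-616

p(0) = det(0·I − S) = det(−S) = (−1)^3·det(S).
det(S) = 616, so p(0) = -616.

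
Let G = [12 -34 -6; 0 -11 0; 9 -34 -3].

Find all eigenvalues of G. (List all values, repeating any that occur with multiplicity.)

-11, 3, 6

The characteristic polynomial is p(λ) = det(λI - G).
Expanding the 3×3 determinant: p(λ) = λ^3 + 2λ^2 - 81λ + 198.
Since p(6) = 0, λ = 6 is a root.
Dividing by (λ - 6) leaves λ^2 + 8λ - 33.
The quadratic factors as (λ + 11)·(λ - 3).
Eigenvalues: -11, 3, 6.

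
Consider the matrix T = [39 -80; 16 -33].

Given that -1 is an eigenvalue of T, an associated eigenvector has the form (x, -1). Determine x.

-2

We need (T + 1I)v = 0.
T + 1I = [[40, -80], [16, -32]].
Row 1: (40)·x + (-80)·-1 = 0
Row 2: (16)·x + (-32)·-1 = 0
Solving gives x = -2.
Check: T·(-2, -1) = (2, 1) = -1·(-2, -1).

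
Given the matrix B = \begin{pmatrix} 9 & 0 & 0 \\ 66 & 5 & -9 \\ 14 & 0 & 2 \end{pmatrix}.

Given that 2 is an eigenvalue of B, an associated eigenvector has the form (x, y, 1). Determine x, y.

0, 3

We need (B - 2I)v = 0.
B - 2I = [[7, 0, 0], [66, 3, -9], [14, 0, 0]].
Row 1: (7)·x + (0)·y + (0)·1 = 0
Row 2: (66)·x + (3)·y + (-9)·1 = 0
Row 3: (14)·x + (0)·y + (0)·1 = 0
Solving gives x = 0, y = 3.
Check: B·(0, 3, 1) = (0, 6, 2) = 2·(0, 3, 1).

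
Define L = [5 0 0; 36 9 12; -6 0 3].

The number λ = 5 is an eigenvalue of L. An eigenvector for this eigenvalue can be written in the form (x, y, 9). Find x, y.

-3, 0

We need (L - 5I)v = 0.
L - 5I = [[0, 0, 0], [36, 4, 12], [-6, 0, -2]].
Row 1: (0)·x + (0)·y + (0)·9 = 0
Row 2: (36)·x + (4)·y + (12)·9 = 0
Row 3: (-6)·x + (0)·y + (-2)·9 = 0
Solving gives x = -3, y = 0.
Check: L·(-3, 0, 9) = (-15, 0, 45) = 5·(-3, 0, 9).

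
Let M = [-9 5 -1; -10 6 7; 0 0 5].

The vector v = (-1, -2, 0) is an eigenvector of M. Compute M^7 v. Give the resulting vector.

(-1, -2, 0)

First find the eigenvalue: Mv = (-1, -2, 0) = 1·(-1, -2, 0), so λ = 1.
Then M^7 v = λ^7·v = 1^7·(-1, -2, 0) = 1·(-1, -2, 0) = (-1, -2, 0).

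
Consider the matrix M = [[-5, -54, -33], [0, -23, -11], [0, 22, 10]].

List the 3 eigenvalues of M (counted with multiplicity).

Set up det(λI - M) = 0.
Expanding along the first row, p(λ) = λ^3 + 18λ^2 + 77λ + 60.
Try λ = -1: p(-1) = 0, so -1 is a root.
Factor out (λ + 1): p(λ) = (λ + 1)·(λ^2 + 17λ + 60).
The quadratic factors as (λ + 12)·(λ + 5).
Eigenvalues: -12, -5, -1.

-12, -5, -1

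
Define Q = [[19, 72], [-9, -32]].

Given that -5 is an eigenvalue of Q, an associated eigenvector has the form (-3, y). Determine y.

1

We need (Q + 5I)v = 0.
Q + 5I = [[24, 72], [-9, -27]].
Row 1: (24)·-3 + (72)·y = 0
Row 2: (-9)·-3 + (-27)·y = 0
Solving gives y = 1.
Check: Q·(-3, 1) = (15, -5) = -5·(-3, 1).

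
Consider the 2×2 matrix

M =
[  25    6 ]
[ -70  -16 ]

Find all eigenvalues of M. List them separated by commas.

det(M - tI) = (25 - t)(-16 - t) - (6)·(-70) = t^2 - 9t + 20.
This factors as (t - 4)·(t - 5) = 0.
Eigenvalues: 4, 5.

4, 5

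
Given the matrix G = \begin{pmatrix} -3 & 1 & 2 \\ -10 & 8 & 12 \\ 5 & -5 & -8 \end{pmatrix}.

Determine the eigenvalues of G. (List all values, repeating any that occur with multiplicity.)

Set up det(λI - G) = 0.
Expanding the 3×3 determinant: p(λ) = λ^3 + 3λ^2 - 4λ - 12.
Since p(2) = 0, λ = 2 is a root.
Dividing by (λ - 2) leaves λ^2 + 5λ + 6.
The quadratic factors as (λ + 3)·(λ + 2).
Eigenvalues: -3, -2, 2.

-3, -2, 2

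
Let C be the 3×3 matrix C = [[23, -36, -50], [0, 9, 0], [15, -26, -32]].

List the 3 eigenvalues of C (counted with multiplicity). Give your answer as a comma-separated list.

-7, -2, 9

Set up det(rI - C) = 0.
Expanding along the first row, p(r) = r^3 - 67r - 126.
Try r = -7: p(-7) = 0, so -7 is a root.
Factor out (r + 7): p(r) = (r + 7)·(r^2 - 7r - 18).
The quadratic factors as (r + 2)·(r - 9).
Eigenvalues: -7, -2, 9.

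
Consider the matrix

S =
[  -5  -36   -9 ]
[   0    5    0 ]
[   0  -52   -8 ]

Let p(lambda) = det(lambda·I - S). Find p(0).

-200

p(0) = det(0·I − S) = det(−S) = (−1)^3·det(S).
det(S) = 200, so p(0) = -200.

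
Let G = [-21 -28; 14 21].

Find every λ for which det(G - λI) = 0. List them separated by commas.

-7, 7

det(G - tI) = (-21 - t)(21 - t) - (-28)·(14) = t^2 - 49.
This factors as (t + 7)·(t - 7) = 0.
Eigenvalues: -7, 7.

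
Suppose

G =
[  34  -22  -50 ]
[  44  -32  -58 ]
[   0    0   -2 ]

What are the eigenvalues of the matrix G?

-10, -2, 12

The characteristic polynomial is p(μ) = det(μI - G).
Expanding the 3×3 determinant: p(μ) = μ^3 - 124μ - 240.
Rational-root test: μ = 12 gives p(12) = 0.
Dividing by (μ - 12) leaves μ^2 + 12μ + 20.
The quadratic factors as (μ + 10)·(μ + 2).
Eigenvalues: -10, -2, 12.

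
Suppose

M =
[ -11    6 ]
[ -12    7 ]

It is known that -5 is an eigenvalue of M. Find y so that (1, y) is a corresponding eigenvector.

We need (M + 5I)v = 0.
M + 5I = [[-6, 6], [-12, 12]].
Row 1: (-6)·1 + (6)·y = 0
Row 2: (-12)·1 + (12)·y = 0
Solving gives y = 1.
Check: M·(1, 1) = (-5, -5) = -5·(1, 1).

1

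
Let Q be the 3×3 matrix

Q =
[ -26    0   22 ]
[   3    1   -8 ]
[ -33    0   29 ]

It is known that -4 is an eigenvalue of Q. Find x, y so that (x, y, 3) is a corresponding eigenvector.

3, 3

We need (Q + 4I)v = 0.
Q + 4I = [[-22, 0, 22], [3, 5, -8], [-33, 0, 33]].
Row 1: (-22)·x + (0)·y + (22)·3 = 0
Row 2: (3)·x + (5)·y + (-8)·3 = 0
Row 3: (-33)·x + (0)·y + (33)·3 = 0
Solving gives x = 3, y = 3.
Check: Q·(3, 3, 3) = (-12, -12, -12) = -4·(3, 3, 3).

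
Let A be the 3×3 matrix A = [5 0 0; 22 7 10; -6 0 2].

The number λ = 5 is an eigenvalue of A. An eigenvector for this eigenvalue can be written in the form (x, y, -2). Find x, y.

We need (A - 5I)v = 0.
A - 5I = [[0, 0, 0], [22, 2, 10], [-6, 0, -3]].
Row 1: (0)·x + (0)·y + (0)·-2 = 0
Row 2: (22)·x + (2)·y + (10)·-2 = 0
Row 3: (-6)·x + (0)·y + (-3)·-2 = 0
Solving gives x = 1, y = -1.
Check: A·(1, -1, -2) = (5, -5, -10) = 5·(1, -1, -2).

1, -1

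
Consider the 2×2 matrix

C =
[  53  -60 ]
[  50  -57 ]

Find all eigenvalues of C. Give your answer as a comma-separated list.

-7, 3

det(C - μI) = (53 - μ)(-57 - μ) - (-60)·(50) = μ^2 + 4μ - 21.
This factors as (μ + 7)·(μ - 3) = 0.
Eigenvalues: -7, 3.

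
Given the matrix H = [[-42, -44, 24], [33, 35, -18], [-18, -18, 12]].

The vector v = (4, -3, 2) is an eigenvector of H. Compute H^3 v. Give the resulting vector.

First find the eigenvalue: Hv = (12, -9, 6) = 3·(4, -3, 2), so λ = 3.
Then H^3 v = λ^3·v = 3^3·(4, -3, 2) = 27·(4, -3, 2) = (108, -81, 54).

(108, -81, 54)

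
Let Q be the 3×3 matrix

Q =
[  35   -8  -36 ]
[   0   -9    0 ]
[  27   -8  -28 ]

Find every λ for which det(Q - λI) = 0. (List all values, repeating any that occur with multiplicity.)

-9, -1, 8

Set up det(λI - Q) = 0.
Cofactor expansion gives p(λ) = λ^3 + 2λ^2 - 71λ - 72.
Since p(8) = 0, λ = 8 is a root.
Dividing by (λ - 8) leaves λ^2 + 10λ + 9.
The quadratic factors as (λ + 9)·(λ + 1).
Eigenvalues: -9, -1, 8.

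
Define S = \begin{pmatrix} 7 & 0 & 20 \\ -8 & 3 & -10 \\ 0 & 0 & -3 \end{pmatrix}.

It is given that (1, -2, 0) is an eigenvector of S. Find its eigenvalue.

7

Compute Sv: S·(1, -2, 0) = (7, -14, 0).
Since Sv = λv, compare component 1: 7 = λ·1, so λ = 7.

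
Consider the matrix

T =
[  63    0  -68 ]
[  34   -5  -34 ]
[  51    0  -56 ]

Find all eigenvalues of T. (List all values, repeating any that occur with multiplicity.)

-5, -5, 12

The characteristic polynomial is p(μ) = det(μI - T).
Expanding the 3×3 determinant: p(μ) = μ^3 - 2μ^2 - 95μ - 300.
Try μ = -5: p(-5) = 0, so -5 is a root.
Factor out (μ + 5): p(μ) = (μ + 5)·(μ^2 - 7μ - 60).
The quadratic factors as (μ + 5)·(μ - 12).
Eigenvalues: -5, -5, 12.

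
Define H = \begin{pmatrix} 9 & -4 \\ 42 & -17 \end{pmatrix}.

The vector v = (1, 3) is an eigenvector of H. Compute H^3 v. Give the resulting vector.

First find the eigenvalue: Hv = (-3, -9) = -3·(1, 3), so λ = -3.
Then H^3 v = λ^3·v = (-3)^3·(1, 3) = -27·(1, 3) = (-27, -81).

(-27, -81)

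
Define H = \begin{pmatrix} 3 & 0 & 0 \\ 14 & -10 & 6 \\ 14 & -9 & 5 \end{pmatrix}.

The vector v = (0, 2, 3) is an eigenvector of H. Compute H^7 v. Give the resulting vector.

(0, -2, -3)

First find the eigenvalue: Hv = (0, -2, -3) = -1·(0, 2, 3), so λ = -1.
Then H^7 v = λ^7·v = (-1)^7·(0, 2, 3) = -1·(0, 2, 3) = (0, -2, -3).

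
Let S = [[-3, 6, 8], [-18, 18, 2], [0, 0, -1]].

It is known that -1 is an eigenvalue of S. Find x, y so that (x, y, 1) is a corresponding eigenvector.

We need (S + 1I)v = 0.
S + 1I = [[-2, 6, 8], [-18, 19, 2], [0, 0, 0]].
Row 1: (-2)·x + (6)·y + (8)·1 = 0
Row 2: (-18)·x + (19)·y + (2)·1 = 0
Row 3: (0)·x + (0)·y + (0)·1 = 0
Solving gives x = -2, y = -2.
Check: S·(-2, -2, 1) = (2, 2, -1) = -1·(-2, -2, 1).

-2, -2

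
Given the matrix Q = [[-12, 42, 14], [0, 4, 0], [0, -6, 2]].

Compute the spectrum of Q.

Compute the characteristic polynomial p(r) = det(rI - Q).
Expanding the 3×3 determinant: p(r) = r^3 + 6r^2 - 64r + 96.
Try r = 4: p(4) = 0, so 4 is a root.
Dividing by (r - 4) leaves r^2 + 10r - 24.
The quadratic factors as (r + 12)·(r - 2).
Eigenvalues: -12, 2, 4.

-12, 2, 4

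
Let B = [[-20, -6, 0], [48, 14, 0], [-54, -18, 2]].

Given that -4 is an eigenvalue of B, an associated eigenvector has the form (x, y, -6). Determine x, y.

We need (B + 4I)v = 0.
B + 4I = [[-16, -6, 0], [48, 18, 0], [-54, -18, 6]].
Row 1: (-16)·x + (-6)·y + (0)·-6 = 0
Row 2: (48)·x + (18)·y + (0)·-6 = 0
Row 3: (-54)·x + (-18)·y + (6)·-6 = 0
Solving gives x = -6, y = 16.
Check: B·(-6, 16, -6) = (24, -64, 24) = -4·(-6, 16, -6).

-6, 16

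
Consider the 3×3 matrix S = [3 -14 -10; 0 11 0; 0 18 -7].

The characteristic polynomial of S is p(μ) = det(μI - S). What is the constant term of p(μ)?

p(μ) = μ^3 - 7μ^2 - 65μ + 231.
The constant term is 231.

231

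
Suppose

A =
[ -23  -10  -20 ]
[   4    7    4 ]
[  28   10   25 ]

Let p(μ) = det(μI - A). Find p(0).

p(0) = det(0·I − A) = det(−A) = (−1)^3·det(A).
det(A) = -105, so p(0) = 105.

105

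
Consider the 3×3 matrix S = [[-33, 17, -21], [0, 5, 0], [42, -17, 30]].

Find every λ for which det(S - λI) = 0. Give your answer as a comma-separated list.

-12, 5, 9

Set up det(sI - S) = 0.
Cofactor expansion gives p(s) = s^3 - 2s^2 - 123s + 540.
Since p(-12) = 0, s = -12 is a root.
Factor out (s + 12): p(s) = (s + 12)·(s^2 - 14s + 45).
The quadratic factors as (s - 5)·(s - 9).
Eigenvalues: -12, 5, 9.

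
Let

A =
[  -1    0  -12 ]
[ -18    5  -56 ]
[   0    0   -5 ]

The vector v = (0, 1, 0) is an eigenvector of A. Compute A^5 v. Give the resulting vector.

First find the eigenvalue: Av = (0, 5, 0) = 5·(0, 1, 0), so λ = 5.
Then A^5 v = λ^5·v = 5^5·(0, 1, 0) = 3125·(0, 1, 0) = (0, 3125, 0).

(0, 3125, 0)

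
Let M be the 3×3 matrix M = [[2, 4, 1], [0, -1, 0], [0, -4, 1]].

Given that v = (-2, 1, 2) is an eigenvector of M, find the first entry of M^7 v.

First find the eigenvalue: Mv = (2, -1, -2) = -1·(-2, 1, 2), so λ = -1.
Then M^7 v = λ^7·v = (-1)^7·(-2, 1, 2) = -1·(-2, 1, 2) = (2, -1, -2).

2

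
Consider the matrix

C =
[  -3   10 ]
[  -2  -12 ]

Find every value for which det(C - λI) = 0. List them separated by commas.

det(C - tI) = (-3 - t)(-12 - t) - (10)·(-2) = t^2 + 15t + 56.
This factors as (t + 8)·(t + 7) = 0.
Eigenvalues: -8, -7.

-8, -7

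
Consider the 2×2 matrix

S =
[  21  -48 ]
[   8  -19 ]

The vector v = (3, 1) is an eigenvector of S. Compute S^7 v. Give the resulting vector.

(234375, 78125)

First find the eigenvalue: Sv = (15, 5) = 5·(3, 1), so λ = 5.
Then S^7 v = λ^7·v = 5^7·(3, 1) = 78125·(3, 1) = (234375, 78125).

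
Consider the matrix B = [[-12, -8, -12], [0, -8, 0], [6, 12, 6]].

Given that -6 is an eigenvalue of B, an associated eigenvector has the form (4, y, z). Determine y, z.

We need (B + 6I)v = 0.
B + 6I = [[-6, -8, -12], [0, -2, 0], [6, 12, 12]].
Row 1: (-6)·4 + (-8)·y + (-12)·z = 0
Row 2: (0)·4 + (-2)·y + (0)·z = 0
Row 3: (6)·4 + (12)·y + (12)·z = 0
Solving gives y = 0, z = -2.
Check: B·(4, 0, -2) = (-24, 0, 12) = -6·(4, 0, -2).

0, -2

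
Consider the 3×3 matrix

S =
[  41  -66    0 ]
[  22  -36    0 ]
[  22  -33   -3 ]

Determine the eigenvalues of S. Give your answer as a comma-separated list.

-3, -3, 8

Compute the characteristic polynomial p(lambda) = det(lambda·I - S).
Expanding the 3×3 determinant: p(lambda) = lambda^3 - 2·lambda^2 - 39·lambda - 72.
Try lambda = -3: p(-3) = 0, so -3 is a root.
Dividing by (lambda + 3) leaves lambda^2 - 5·lambda - 24.
The quadratic factors as (lambda + 3)·(lambda - 8).
Eigenvalues: -3, -3, 8.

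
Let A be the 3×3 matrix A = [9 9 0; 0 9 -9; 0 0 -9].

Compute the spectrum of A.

A is upper triangular, so its eigenvalues are the diagonal entries.
Diagonal: 9, 9, -9.

-9, 9, 9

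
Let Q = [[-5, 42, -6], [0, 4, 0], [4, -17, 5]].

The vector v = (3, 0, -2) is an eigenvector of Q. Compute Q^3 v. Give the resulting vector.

First find the eigenvalue: Qv = (-3, 0, 2) = -1·(3, 0, -2), so λ = -1.
Then Q^3 v = λ^3·v = (-1)^3·(3, 0, -2) = -1·(3, 0, -2) = (-3, 0, 2).

(-3, 0, 2)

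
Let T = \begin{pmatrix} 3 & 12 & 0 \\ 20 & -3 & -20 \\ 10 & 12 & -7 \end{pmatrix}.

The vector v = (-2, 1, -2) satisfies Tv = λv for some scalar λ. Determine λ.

-3

Compute Tv: T·(-2, 1, -2) = (6, -3, 6).
Since Tv = λv, compare component 1: 6 = λ·-2, so λ = -3.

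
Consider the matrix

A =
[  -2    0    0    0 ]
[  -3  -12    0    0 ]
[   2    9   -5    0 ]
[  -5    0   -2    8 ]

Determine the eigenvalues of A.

-12, -5, -2, 8

A is lower triangular, so its eigenvalues are the diagonal entries.
Diagonal: -2, -12, -5, 8.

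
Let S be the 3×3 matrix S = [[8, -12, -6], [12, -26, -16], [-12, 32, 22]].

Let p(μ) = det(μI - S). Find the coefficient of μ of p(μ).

p(μ) = μ^3 - 4μ^2 - 20μ + 48.
The coefficient of μ is -20.

-20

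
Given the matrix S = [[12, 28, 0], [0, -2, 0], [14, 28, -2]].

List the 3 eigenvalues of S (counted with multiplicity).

The characteristic polynomial is p(r) = det(rI - S).
Expanding the 3×3 determinant: p(r) = r^3 - 8r^2 - 44r - 48.
Since p(-2) = 0, r = -2 is a root.
Dividing by (r + 2) leaves r^2 - 10r - 24.
The quadratic factors as (r + 2)·(r - 12).
Eigenvalues: -2, -2, 12.

-2, -2, 12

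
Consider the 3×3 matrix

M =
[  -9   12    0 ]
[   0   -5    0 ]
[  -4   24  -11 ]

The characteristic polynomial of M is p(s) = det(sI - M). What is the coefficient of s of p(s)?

199

p(s) = s^3 + 25s^2 + 199s + 495.
The coefficient of s is 199.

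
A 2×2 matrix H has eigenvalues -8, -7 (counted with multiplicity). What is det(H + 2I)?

30

If H has eigenvalues -8, -7, then H + 2I has eigenvalues -6, -5.
det(H + 2I) = (-6) · (-5) = 30.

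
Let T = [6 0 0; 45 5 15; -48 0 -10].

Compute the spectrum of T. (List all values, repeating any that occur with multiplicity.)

Set up det(λI - T) = 0.
Expanding along the first row, p(λ) = λ^3 - λ^2 - 80λ + 300.
Rational-root test: λ = 5 gives p(5) = 0.
Dividing by (λ - 5) leaves λ^2 + 4λ - 60.
The quadratic factors as (λ + 10)·(λ - 6).
Eigenvalues: -10, 5, 6.

-10, 5, 6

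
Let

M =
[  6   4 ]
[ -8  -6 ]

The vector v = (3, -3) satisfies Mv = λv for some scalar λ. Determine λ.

2

Compute Mv: M·(3, -3) = (6, -6).
Since Mv = λv, compare component 1: 6 = λ·3, so λ = 2.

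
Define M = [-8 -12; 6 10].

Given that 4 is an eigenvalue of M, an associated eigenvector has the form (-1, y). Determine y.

We need (M - 4I)v = 0.
M - 4I = [[-12, -12], [6, 6]].
Row 1: (-12)·-1 + (-12)·y = 0
Row 2: (6)·-1 + (6)·y = 0
Solving gives y = 1.
Check: M·(-1, 1) = (-4, 4) = 4·(-1, 1).

1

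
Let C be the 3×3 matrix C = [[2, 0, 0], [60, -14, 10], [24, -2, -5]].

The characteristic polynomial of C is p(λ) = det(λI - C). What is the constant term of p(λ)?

-180

p(λ) = λ^3 + 17λ^2 + 52λ - 180.
The constant term is -180.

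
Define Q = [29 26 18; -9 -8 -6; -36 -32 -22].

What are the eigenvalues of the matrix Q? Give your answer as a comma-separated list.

-2, -1, 2

The characteristic polynomial is p(s) = det(sI - Q).
Expanding along the first row, p(s) = s^3 + s^2 - 4s - 4.
Try s = -2: p(-2) = 0, so -2 is a root.
Factor out (s + 2): p(s) = (s + 2)·(s^2 - s - 2).
The quadratic factors as (s + 1)·(s - 2).
Eigenvalues: -2, -1, 2.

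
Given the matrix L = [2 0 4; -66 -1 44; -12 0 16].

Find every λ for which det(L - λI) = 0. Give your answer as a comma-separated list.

-1, 8, 10

Set up det(λI - L) = 0.
Expanding the 3×3 determinant: p(λ) = λ^3 - 17λ^2 + 62λ + 80.
Since p(-1) = 0, λ = -1 is a root.
Factor out (λ + 1): p(λ) = (λ + 1)·(λ^2 - 18λ + 80).
The quadratic factors as (λ - 8)·(λ - 10).
Eigenvalues: -1, 8, 10.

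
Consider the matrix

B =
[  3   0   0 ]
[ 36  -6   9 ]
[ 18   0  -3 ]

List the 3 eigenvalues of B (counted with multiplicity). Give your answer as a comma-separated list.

-6, -3, 3

Compute the characteristic polynomial p(t) = det(tI - B).
Expanding along the first row, p(t) = t^3 + 6t^2 - 9t - 54.
Rational-root test: t = -3 gives p(-3) = 0.
Dividing by (t + 3) leaves t^2 + 3t - 18.
The quadratic factors as (t + 6)·(t - 3).
Eigenvalues: -6, -3, 3.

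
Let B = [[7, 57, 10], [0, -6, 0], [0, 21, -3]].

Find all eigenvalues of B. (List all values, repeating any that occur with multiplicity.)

The characteristic polynomial is p(lambda) = det(lambda·I - B).
Expanding along the first row, p(lambda) = lambda^3 + 2·lambda^2 - 45·lambda - 126.
Since p(-3) = 0, lambda = -3 is a root.
Dividing by (lambda + 3) leaves lambda^2 - lambda - 42.
The quadratic factors as (lambda + 6)·(lambda - 7).
Eigenvalues: -6, -3, 7.

-6, -3, 7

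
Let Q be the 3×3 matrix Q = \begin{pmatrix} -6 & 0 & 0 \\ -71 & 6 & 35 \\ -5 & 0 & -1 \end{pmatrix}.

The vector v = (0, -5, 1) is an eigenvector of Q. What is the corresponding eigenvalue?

Compute Qv: Q·(0, -5, 1) = (0, 5, -1).
Since Qv = λv, compare component 2: 5 = λ·-5, so λ = -1.

-1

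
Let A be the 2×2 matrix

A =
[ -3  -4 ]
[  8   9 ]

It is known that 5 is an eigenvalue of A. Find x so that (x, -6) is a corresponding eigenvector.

3

We need (A - 5I)v = 0.
A - 5I = [[-8, -4], [8, 4]].
Row 1: (-8)·x + (-4)·-6 = 0
Row 2: (8)·x + (4)·-6 = 0
Solving gives x = 3.
Check: A·(3, -6) = (15, -30) = 5·(3, -6).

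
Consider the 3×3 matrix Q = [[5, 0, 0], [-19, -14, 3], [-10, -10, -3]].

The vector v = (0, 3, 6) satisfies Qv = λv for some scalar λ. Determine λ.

-8

Compute Qv: Q·(0, 3, 6) = (0, -24, -48).
Since Qv = λv, compare component 2: -24 = λ·3, so λ = -8.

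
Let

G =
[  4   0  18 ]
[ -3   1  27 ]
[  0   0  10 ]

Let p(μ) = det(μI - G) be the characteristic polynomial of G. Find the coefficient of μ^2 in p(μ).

The coefficient of μ^2 of det(μI - G) is −trace(G).
trace(G) = (4) + (1) + (10) = 15, so the coefficient is -15.

-15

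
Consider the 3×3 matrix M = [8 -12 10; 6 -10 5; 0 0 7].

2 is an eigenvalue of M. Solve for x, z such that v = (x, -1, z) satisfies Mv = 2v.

We need (M - 2I)v = 0.
M - 2I = [[6, -12, 10], [6, -12, 5], [0, 0, 5]].
Row 1: (6)·x + (-12)·-1 + (10)·z = 0
Row 2: (6)·x + (-12)·-1 + (5)·z = 0
Row 3: (0)·x + (0)·-1 + (5)·z = 0
Solving gives x = -2, z = 0.
Check: M·(-2, -1, 0) = (-4, -2, 0) = 2·(-2, -1, 0).

-2, 0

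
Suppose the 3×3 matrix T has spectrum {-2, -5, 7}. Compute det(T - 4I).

If T has eigenvalues -2, -5, 7, then T - 4I has eigenvalues -6, -9, 3.
det(T - 4I) = (-6) · (-9) · (3) = 162.

162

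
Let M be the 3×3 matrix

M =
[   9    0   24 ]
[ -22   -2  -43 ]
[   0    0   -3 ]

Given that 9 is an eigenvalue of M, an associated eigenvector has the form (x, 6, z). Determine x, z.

We need (M - 9I)v = 0.
M - 9I = [[0, 0, 24], [-22, -11, -43], [0, 0, -12]].
Row 1: (0)·x + (0)·6 + (24)·z = 0
Row 2: (-22)·x + (-11)·6 + (-43)·z = 0
Row 3: (0)·x + (0)·6 + (-12)·z = 0
Solving gives x = -3, z = 0.
Check: M·(-3, 6, 0) = (-27, 54, 0) = 9·(-3, 6, 0).

-3, 0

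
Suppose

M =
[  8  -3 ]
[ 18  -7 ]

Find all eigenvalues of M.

-1, 2

det(M - λI) = (8 - λ)(-7 - λ) - (-3)·(18) = λ^2 - λ - 2.
This factors as (λ + 1)·(λ - 2) = 0.
Eigenvalues: -1, 2.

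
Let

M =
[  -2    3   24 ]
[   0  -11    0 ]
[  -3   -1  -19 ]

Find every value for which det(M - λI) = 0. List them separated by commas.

Set up det(μI - M) = 0.
Cofactor expansion gives p(μ) = μ^3 + 32μ^2 + 341μ + 1210.
Since p(-11) = 0, μ = -11 is a root.
Dividing by (μ + 11) leaves μ^2 + 21μ + 110.
The quadratic factors as (μ + 11)·(μ + 10).
Eigenvalues: -11, -11, -10.

-11, -11, -10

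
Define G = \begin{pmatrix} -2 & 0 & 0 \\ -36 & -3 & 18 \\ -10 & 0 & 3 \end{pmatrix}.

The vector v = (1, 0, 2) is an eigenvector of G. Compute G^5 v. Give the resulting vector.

First find the eigenvalue: Gv = (-2, 0, -4) = -2·(1, 0, 2), so λ = -2.
Then G^5 v = λ^5·v = (-2)^5·(1, 0, 2) = -32·(1, 0, 2) = (-32, 0, -64).

(-32, 0, -64)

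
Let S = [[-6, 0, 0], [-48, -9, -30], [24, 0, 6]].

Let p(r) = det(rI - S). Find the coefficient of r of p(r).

-36

p(r) = r^3 + 9r^2 - 36r - 324.
The coefficient of r is -36.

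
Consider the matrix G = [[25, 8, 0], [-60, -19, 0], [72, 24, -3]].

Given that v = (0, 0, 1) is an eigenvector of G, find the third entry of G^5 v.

-243

First find the eigenvalue: Gv = (0, 0, -3) = -3·(0, 0, 1), so λ = -3.
Then G^5 v = λ^5·v = (-3)^5·(0, 0, 1) = -243·(0, 0, 1) = (0, 0, -243).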